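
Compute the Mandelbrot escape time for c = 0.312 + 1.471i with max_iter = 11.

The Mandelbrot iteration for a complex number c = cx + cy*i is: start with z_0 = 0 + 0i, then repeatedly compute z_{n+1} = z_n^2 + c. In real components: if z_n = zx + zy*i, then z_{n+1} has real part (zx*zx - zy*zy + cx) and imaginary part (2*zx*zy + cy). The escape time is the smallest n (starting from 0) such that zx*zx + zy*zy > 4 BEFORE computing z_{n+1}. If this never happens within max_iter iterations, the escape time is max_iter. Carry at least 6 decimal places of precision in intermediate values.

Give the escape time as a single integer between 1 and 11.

z_0 = 0 + 0i, c = 0.3120 + 1.4710i
Iter 1: z = 0.3120 + 1.4710i, |z|^2 = 2.2612
Iter 2: z = -1.7545 + 2.3889i, |z|^2 = 8.7851
Escaped at iteration 2

Answer: 2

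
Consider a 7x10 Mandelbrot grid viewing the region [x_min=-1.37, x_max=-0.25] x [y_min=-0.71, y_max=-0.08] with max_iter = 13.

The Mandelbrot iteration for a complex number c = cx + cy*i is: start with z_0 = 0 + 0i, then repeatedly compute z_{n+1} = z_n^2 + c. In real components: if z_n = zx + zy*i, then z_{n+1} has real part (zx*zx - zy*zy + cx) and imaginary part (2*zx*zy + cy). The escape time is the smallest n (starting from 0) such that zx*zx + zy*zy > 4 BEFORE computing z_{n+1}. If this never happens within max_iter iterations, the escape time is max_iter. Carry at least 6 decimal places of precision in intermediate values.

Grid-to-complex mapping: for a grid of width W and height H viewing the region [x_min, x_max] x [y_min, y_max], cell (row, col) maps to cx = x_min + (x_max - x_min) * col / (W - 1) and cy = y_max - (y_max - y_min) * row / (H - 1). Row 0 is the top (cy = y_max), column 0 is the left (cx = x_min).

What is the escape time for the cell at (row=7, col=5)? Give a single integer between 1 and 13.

Answer: 13

Derivation:
z_0 = 0 + 0i, c = -0.4367 + -0.5700i
Iter 1: z = -0.4367 + -0.5700i, |z|^2 = 0.5156
Iter 2: z = -0.5709 + -0.0722i, |z|^2 = 0.3311
Iter 3: z = -0.1160 + -0.4876i, |z|^2 = 0.2512
Iter 4: z = -0.6609 + -0.4569i, |z|^2 = 0.6456
Iter 5: z = -0.2086 + 0.0340i, |z|^2 = 0.0447
Iter 6: z = -0.3943 + -0.5842i, |z|^2 = 0.4967
Iter 7: z = -0.6225 + -0.1093i, |z|^2 = 0.3994
Iter 8: z = -0.0612 + -0.4339i, |z|^2 = 0.1920
Iter 9: z = -0.6212 + -0.5169i, |z|^2 = 0.6531
Iter 10: z = -0.3180 + 0.0722i, |z|^2 = 0.1063
Iter 11: z = -0.3408 + -0.6159i, |z|^2 = 0.4955
Iter 12: z = -0.6999 + -0.1502i, |z|^2 = 0.5124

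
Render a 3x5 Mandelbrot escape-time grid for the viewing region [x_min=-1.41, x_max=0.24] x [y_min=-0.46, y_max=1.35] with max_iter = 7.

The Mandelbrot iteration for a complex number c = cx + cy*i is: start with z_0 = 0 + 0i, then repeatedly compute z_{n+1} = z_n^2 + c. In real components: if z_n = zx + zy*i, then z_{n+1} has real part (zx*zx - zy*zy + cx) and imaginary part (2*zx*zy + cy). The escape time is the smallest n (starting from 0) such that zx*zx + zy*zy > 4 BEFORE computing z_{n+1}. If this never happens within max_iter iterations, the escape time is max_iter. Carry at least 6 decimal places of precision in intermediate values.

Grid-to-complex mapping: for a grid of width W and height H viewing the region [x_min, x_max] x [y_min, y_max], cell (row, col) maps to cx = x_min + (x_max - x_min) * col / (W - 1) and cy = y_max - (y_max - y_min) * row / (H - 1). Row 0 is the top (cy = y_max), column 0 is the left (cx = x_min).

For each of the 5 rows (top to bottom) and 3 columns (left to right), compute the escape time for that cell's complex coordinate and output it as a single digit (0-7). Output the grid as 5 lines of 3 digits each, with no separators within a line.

(row=0, col=0): c = -1.4100 + 1.3500i → escape time 2
(row=0, col=1): c = -0.5850 + 1.3500i → escape time 2
(row=0, col=2): c = 0.2400 + 1.3500i → escape time 2
(row=1, col=0): c = -1.4100 + 0.8975i → escape time 3
(row=1, col=1): c = -0.5850 + 0.8975i → escape time 4
(row=1, col=2): c = 0.2400 + 0.8975i → escape time 4
(row=2, col=0): c = -1.4100 + 0.4450i → escape time 4
(row=2, col=1): c = -0.5850 + 0.4450i → escape time 7
(row=2, col=2): c = 0.2400 + 0.4450i → escape time 7
(row=3, col=0): c = -1.4100 + -0.0075i → escape time 7
(row=3, col=1): c = -0.5850 + -0.0075i → escape time 7
(row=3, col=2): c = 0.2400 + -0.0075i → escape time 7
(row=4, col=0): c = -1.4100 + -0.4600i → escape time 4
(row=4, col=1): c = -0.5850 + -0.4600i → escape time 7
(row=4, col=2): c = 0.2400 + -0.4600i → escape time 7

Answer: 222
344
477
777
477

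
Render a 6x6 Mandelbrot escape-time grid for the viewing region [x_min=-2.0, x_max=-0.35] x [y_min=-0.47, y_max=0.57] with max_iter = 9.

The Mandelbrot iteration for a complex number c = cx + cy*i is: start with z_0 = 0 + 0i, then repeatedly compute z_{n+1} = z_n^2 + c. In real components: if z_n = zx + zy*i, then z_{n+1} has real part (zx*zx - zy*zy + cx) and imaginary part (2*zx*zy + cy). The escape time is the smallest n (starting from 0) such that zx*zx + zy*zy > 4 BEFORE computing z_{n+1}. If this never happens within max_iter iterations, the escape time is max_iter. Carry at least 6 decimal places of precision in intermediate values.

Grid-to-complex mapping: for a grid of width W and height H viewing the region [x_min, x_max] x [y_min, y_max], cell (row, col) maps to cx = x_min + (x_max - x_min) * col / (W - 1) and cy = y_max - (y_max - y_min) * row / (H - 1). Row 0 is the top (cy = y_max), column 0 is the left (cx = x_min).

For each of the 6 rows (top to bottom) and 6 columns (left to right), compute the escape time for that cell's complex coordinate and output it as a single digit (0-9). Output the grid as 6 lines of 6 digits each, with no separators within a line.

(row=0, col=0): c = -2.0000 + 0.5700i → escape time 1
(row=0, col=1): c = -1.6700 + 0.5700i → escape time 3
(row=0, col=2): c = -1.3400 + 0.5700i → escape time 3
(row=0, col=3): c = -1.0100 + 0.5700i → escape time 5
(row=0, col=4): c = -0.6800 + 0.5700i → escape time 7
(row=0, col=5): c = -0.3500 + 0.5700i → escape time 9
(row=1, col=0): c = -2.0000 + 0.3620i → escape time 1
(row=1, col=1): c = -1.6700 + 0.3620i → escape time 4
(row=1, col=2): c = -1.3400 + 0.3620i → escape time 6
(row=1, col=3): c = -1.0100 + 0.3620i → escape time 9
(row=1, col=4): c = -0.6800 + 0.3620i → escape time 9
(row=1, col=5): c = -0.3500 + 0.3620i → escape time 9
(row=2, col=0): c = -2.0000 + 0.1540i → escape time 1
(row=2, col=1): c = -1.6700 + 0.1540i → escape time 5
(row=2, col=2): c = -1.3400 + 0.1540i → escape time 9
(row=2, col=3): c = -1.0100 + 0.1540i → escape time 9
(row=2, col=4): c = -0.6800 + 0.1540i → escape time 9
(row=2, col=5): c = -0.3500 + 0.1540i → escape time 9
(row=3, col=0): c = -2.0000 + -0.0540i → escape time 1
(row=3, col=1): c = -1.6700 + -0.0540i → escape time 6
(row=3, col=2): c = -1.3400 + -0.0540i → escape time 9
(row=3, col=3): c = -1.0100 + -0.0540i → escape time 9
(row=3, col=4): c = -0.6800 + -0.0540i → escape time 9
(row=3, col=5): c = -0.3500 + -0.0540i → escape time 9
(row=4, col=0): c = -2.0000 + -0.2620i → escape time 1
(row=4, col=1): c = -1.6700 + -0.2620i → escape time 4
(row=4, col=2): c = -1.3400 + -0.2620i → escape time 7
(row=4, col=3): c = -1.0100 + -0.2620i → escape time 9
(row=4, col=4): c = -0.6800 + -0.2620i → escape time 9
(row=4, col=5): c = -0.3500 + -0.2620i → escape time 9
(row=5, col=0): c = -2.0000 + -0.4700i → escape time 1
(row=5, col=1): c = -1.6700 + -0.4700i → escape time 3
(row=5, col=2): c = -1.3400 + -0.4700i → escape time 4
(row=5, col=3): c = -1.0100 + -0.4700i → escape time 5
(row=5, col=4): c = -0.6800 + -0.4700i → escape time 9
(row=5, col=5): c = -0.3500 + -0.4700i → escape time 9

Answer: 133579
146999
159999
169999
147999
134599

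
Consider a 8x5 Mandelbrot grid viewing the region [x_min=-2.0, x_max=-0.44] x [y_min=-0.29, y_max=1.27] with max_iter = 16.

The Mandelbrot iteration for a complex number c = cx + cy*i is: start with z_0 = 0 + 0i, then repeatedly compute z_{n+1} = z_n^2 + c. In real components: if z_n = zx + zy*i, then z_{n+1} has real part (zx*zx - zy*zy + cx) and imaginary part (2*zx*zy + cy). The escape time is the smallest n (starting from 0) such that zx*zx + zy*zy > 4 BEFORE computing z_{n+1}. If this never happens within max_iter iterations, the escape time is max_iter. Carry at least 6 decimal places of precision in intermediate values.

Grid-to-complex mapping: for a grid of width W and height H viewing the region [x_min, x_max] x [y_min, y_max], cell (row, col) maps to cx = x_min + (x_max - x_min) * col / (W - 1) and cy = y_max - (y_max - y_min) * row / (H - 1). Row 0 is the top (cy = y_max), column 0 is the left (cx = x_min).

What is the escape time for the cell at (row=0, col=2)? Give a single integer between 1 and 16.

Answer: 1

Derivation:
z_0 = 0 + 0i, c = -1.5543 + 1.2700i
Iter 1: z = -1.5543 + 1.2700i, |z|^2 = 4.0287
Escaped at iteration 1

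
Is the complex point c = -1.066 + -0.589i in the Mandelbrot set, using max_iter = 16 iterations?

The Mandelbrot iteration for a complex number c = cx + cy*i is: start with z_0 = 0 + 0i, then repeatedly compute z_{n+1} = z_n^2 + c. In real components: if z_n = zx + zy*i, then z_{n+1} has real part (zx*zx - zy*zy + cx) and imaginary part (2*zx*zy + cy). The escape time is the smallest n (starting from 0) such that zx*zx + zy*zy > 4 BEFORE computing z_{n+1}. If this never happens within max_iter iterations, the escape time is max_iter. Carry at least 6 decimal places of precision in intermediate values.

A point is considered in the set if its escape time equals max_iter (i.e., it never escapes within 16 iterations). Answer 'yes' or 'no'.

Answer: no

Derivation:
z_0 = 0 + 0i, c = -1.0660 + -0.5890i
Iter 1: z = -1.0660 + -0.5890i, |z|^2 = 1.4833
Iter 2: z = -0.2766 + 0.6667i, |z|^2 = 0.5210
Iter 3: z = -1.4341 + -0.9578i, |z|^2 = 2.9739
Iter 4: z = 0.0732 + 2.1581i, |z|^2 = 4.6627
Escaped at iteration 4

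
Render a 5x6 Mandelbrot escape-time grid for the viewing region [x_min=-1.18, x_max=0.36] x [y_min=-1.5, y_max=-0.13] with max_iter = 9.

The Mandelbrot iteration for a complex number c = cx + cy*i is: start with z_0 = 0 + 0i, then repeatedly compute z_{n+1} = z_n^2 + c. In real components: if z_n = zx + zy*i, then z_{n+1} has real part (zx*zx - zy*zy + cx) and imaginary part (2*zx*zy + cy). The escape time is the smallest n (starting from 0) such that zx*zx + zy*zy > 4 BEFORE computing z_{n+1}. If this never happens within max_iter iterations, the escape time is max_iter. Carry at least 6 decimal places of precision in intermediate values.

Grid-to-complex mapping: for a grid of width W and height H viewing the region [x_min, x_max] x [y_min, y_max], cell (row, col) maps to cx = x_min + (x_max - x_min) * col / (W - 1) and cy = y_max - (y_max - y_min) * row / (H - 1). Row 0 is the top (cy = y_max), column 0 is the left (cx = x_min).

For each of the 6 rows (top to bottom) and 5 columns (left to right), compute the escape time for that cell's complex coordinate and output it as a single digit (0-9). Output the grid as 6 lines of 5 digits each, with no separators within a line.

(row=0, col=0): c = -1.1800 + -0.1300i → escape time 9
(row=0, col=1): c = -0.7950 + -0.1300i → escape time 9
(row=0, col=2): c = -0.4100 + -0.1300i → escape time 9
(row=0, col=3): c = -0.0250 + -0.1300i → escape time 9
(row=0, col=4): c = 0.3600 + -0.1300i → escape time 9
(row=1, col=0): c = -1.1800 + -0.4040i → escape time 7
(row=1, col=1): c = -0.7950 + -0.4040i → escape time 7
(row=1, col=2): c = -0.4100 + -0.4040i → escape time 9
(row=1, col=3): c = -0.0250 + -0.4040i → escape time 9
(row=1, col=4): c = 0.3600 + -0.4040i → escape time 9
(row=2, col=0): c = -1.1800 + -0.6780i → escape time 3
(row=2, col=1): c = -0.7950 + -0.6780i → escape time 5
(row=2, col=2): c = -0.4100 + -0.6780i → escape time 9
(row=2, col=3): c = -0.0250 + -0.6780i → escape time 9
(row=2, col=4): c = 0.3600 + -0.6780i → escape time 9
(row=3, col=0): c = -1.1800 + -0.9520i → escape time 3
(row=3, col=1): c = -0.7950 + -0.9520i → escape time 3
(row=3, col=2): c = -0.4100 + -0.9520i → escape time 5
(row=3, col=3): c = -0.0250 + -0.9520i → escape time 8
(row=3, col=4): c = 0.3600 + -0.9520i → escape time 3
(row=4, col=0): c = -1.1800 + -1.2260i → escape time 2
(row=4, col=1): c = -0.7950 + -1.2260i → escape time 3
(row=4, col=2): c = -0.4100 + -1.2260i → escape time 3
(row=4, col=3): c = -0.0250 + -1.2260i → escape time 3
(row=4, col=4): c = 0.3600 + -1.2260i → escape time 2
(row=5, col=0): c = -1.1800 + -1.5000i → escape time 2
(row=5, col=1): c = -0.7950 + -1.5000i → escape time 2
(row=5, col=2): c = -0.4100 + -1.5000i → escape time 2
(row=5, col=3): c = -0.0250 + -1.5000i → escape time 2
(row=5, col=4): c = 0.3600 + -1.5000i → escape time 2

Answer: 99999
77999
35999
33583
23332
22222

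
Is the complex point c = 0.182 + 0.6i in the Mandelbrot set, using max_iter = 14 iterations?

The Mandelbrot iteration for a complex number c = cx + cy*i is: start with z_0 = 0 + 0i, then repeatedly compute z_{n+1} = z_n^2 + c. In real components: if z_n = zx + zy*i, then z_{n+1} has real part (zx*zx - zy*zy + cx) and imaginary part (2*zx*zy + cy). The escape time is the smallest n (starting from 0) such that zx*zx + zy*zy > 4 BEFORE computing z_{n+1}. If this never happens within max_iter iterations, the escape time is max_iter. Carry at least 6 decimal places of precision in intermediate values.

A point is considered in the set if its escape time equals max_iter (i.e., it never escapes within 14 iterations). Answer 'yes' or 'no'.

Answer: yes

Derivation:
z_0 = 0 + 0i, c = 0.1820 + 0.6000i
Iter 1: z = 0.1820 + 0.6000i, |z|^2 = 0.3931
Iter 2: z = -0.1449 + 0.8184i, |z|^2 = 0.6908
Iter 3: z = -0.4668 + 0.3629i, |z|^2 = 0.3496
Iter 4: z = 0.2682 + 0.2612i, |z|^2 = 0.1402
Iter 5: z = 0.1857 + 0.7401i, |z|^2 = 0.5823
Iter 6: z = -0.3313 + 0.8749i, |z|^2 = 0.8752
Iter 7: z = -0.4737 + 0.0203i, |z|^2 = 0.2248
Iter 8: z = 0.4059 + 0.5808i, |z|^2 = 0.5021
Iter 9: z = 0.0095 + 1.0715i, |z|^2 = 1.1483
Iter 10: z = -0.9661 + 0.6203i, |z|^2 = 1.3181
Iter 11: z = 0.7306 + -0.5985i, |z|^2 = 0.8919
Iter 12: z = 0.3576 + -0.2745i, |z|^2 = 0.2032
Iter 13: z = 0.2346 + 0.4037i, |z|^2 = 0.2180
Did not escape in 14 iterations → in set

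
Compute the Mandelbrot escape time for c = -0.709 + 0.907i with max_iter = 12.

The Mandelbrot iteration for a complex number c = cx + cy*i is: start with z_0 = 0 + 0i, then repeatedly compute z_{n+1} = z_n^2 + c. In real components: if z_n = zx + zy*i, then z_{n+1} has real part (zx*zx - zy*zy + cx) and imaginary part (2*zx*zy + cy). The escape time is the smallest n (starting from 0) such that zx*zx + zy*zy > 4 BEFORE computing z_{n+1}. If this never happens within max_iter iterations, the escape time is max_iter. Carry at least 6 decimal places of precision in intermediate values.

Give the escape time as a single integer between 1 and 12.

z_0 = 0 + 0i, c = -0.7090 + 0.9070i
Iter 1: z = -0.7090 + 0.9070i, |z|^2 = 1.3253
Iter 2: z = -1.0290 + -0.3791i, |z|^2 = 1.2025
Iter 3: z = 0.2060 + 1.6872i, |z|^2 = 2.8892
Iter 4: z = -3.5132 + 1.6023i, |z|^2 = 14.9102
Escaped at iteration 4

Answer: 4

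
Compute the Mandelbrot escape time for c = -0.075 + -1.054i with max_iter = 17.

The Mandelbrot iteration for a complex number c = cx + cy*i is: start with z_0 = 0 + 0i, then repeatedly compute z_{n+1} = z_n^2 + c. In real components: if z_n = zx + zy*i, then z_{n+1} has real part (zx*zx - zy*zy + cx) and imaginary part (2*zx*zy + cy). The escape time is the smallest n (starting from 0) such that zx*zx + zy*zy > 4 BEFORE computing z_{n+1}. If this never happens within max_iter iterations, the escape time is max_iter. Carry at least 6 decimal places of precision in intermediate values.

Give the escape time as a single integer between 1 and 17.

z_0 = 0 + 0i, c = -0.0750 + -1.0540i
Iter 1: z = -0.0750 + -1.0540i, |z|^2 = 1.1165
Iter 2: z = -1.1803 + -0.8959i, |z|^2 = 2.1957
Iter 3: z = 0.5155 + 1.0608i, |z|^2 = 1.3911
Iter 4: z = -0.9347 + 0.0396i, |z|^2 = 0.8752
Iter 5: z = 0.7971 + -1.1281i, |z|^2 = 1.9079
Iter 6: z = -0.7122 + -2.8524i, |z|^2 = 8.6433
Escaped at iteration 6

Answer: 6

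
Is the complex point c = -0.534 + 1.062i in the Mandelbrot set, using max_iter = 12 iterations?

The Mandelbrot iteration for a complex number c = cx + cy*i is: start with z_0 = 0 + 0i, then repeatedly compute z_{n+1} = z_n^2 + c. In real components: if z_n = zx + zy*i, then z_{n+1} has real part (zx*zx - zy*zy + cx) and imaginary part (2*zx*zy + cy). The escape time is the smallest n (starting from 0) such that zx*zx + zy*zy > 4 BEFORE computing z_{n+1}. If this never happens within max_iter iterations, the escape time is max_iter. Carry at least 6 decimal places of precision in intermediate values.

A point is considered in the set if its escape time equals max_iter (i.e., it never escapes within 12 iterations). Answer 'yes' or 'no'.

Answer: no

Derivation:
z_0 = 0 + 0i, c = -0.5340 + 1.0620i
Iter 1: z = -0.5340 + 1.0620i, |z|^2 = 1.4130
Iter 2: z = -1.3767 + -0.0722i, |z|^2 = 1.9005
Iter 3: z = 1.3561 + 1.2608i, |z|^2 = 3.4286
Iter 4: z = -0.2848 + 4.4815i, |z|^2 = 20.1652
Escaped at iteration 4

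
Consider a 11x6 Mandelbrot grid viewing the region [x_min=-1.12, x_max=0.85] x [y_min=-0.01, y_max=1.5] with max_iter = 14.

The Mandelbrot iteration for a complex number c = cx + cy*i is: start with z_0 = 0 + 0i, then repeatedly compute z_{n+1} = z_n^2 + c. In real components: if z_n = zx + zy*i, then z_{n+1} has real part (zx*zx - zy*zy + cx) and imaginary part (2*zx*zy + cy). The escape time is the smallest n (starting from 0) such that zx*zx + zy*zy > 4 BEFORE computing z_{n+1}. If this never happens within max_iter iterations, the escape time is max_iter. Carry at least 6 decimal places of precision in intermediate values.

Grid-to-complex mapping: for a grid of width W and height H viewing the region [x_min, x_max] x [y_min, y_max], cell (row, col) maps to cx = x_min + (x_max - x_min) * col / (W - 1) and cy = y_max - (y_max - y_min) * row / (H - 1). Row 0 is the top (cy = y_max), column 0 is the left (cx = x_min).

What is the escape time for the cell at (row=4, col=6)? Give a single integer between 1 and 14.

Answer: 14

Derivation:
z_0 = 0 + 0i, c = 0.0620 + 0.2920i
Iter 1: z = 0.0620 + 0.2920i, |z|^2 = 0.0891
Iter 2: z = -0.0194 + 0.3282i, |z|^2 = 0.1081
Iter 3: z = -0.0453 + 0.2793i, |z|^2 = 0.0800
Iter 4: z = -0.0139 + 0.2667i, |z|^2 = 0.0713
Iter 5: z = -0.0089 + 0.2846i, |z|^2 = 0.0811
Iter 6: z = -0.0189 + 0.2869i, |z|^2 = 0.0827
Iter 7: z = -0.0200 + 0.2812i, |z|^2 = 0.0794
Iter 8: z = -0.0166 + 0.2808i, |z|^2 = 0.0791
Iter 9: z = -0.0166 + 0.2827i, |z|^2 = 0.0802
Iter 10: z = -0.0176 + 0.2826i, |z|^2 = 0.0802
Iter 11: z = -0.0176 + 0.2820i, |z|^2 = 0.0799
Iter 12: z = -0.0172 + 0.2821i, |z|^2 = 0.0799
Iter 13: z = -0.0173 + 0.2823i, |z|^2 = 0.0800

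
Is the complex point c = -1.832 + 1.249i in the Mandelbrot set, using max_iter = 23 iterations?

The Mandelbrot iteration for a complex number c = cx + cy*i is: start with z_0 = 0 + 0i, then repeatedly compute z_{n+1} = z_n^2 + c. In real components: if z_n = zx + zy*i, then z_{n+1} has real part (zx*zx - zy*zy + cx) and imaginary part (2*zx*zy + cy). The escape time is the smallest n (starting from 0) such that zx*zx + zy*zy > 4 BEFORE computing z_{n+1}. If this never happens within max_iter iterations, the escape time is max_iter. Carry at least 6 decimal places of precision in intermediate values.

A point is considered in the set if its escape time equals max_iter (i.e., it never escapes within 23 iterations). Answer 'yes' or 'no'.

Answer: no

Derivation:
z_0 = 0 + 0i, c = -1.8320 + 1.2490i
Iter 1: z = -1.8320 + 1.2490i, |z|^2 = 4.9162
Escaped at iteration 1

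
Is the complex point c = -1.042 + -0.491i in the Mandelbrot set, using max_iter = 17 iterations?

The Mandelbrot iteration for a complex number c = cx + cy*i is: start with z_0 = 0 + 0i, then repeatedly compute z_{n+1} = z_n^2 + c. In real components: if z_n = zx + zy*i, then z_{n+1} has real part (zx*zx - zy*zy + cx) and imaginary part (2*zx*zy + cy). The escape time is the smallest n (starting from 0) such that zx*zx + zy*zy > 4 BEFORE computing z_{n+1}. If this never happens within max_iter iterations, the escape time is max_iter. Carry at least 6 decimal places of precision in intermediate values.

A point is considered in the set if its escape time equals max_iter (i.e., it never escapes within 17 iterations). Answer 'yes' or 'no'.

z_0 = 0 + 0i, c = -1.0420 + -0.4910i
Iter 1: z = -1.0420 + -0.4910i, |z|^2 = 1.3268
Iter 2: z = -0.1973 + 0.5322i, |z|^2 = 0.3222
Iter 3: z = -1.2863 + -0.7010i, |z|^2 = 2.1462
Iter 4: z = 0.1212 + 1.3126i, |z|^2 = 1.7375
Iter 5: z = -2.7501 + -0.1727i, |z|^2 = 7.5931
Escaped at iteration 5

Answer: no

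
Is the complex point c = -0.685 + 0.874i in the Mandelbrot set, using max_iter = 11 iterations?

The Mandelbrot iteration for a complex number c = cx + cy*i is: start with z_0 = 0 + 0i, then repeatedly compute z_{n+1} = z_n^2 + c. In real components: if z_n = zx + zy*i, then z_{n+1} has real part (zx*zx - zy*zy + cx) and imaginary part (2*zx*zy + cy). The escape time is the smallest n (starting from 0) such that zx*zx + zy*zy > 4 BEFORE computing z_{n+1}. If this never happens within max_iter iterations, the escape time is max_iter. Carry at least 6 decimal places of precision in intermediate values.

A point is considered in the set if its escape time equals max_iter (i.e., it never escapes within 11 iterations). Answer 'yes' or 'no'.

Answer: no

Derivation:
z_0 = 0 + 0i, c = -0.6850 + 0.8740i
Iter 1: z = -0.6850 + 0.8740i, |z|^2 = 1.2331
Iter 2: z = -0.9797 + -0.3234i, |z|^2 = 1.0643
Iter 3: z = 0.1701 + 1.5076i, |z|^2 = 2.3018
Iter 4: z = -2.9289 + 1.3870i, |z|^2 = 10.5023
Escaped at iteration 4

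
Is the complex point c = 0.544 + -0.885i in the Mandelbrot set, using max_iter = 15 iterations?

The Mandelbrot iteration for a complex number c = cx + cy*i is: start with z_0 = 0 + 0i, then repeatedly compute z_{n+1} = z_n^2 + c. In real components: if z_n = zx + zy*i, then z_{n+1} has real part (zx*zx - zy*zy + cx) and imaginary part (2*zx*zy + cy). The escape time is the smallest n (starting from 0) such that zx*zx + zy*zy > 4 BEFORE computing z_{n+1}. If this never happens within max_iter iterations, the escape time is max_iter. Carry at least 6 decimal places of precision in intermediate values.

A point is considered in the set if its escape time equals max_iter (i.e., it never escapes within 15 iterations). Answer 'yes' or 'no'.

z_0 = 0 + 0i, c = 0.5440 + -0.8850i
Iter 1: z = 0.5440 + -0.8850i, |z|^2 = 1.0792
Iter 2: z = 0.0567 + -1.8479i, |z|^2 = 3.4179
Iter 3: z = -2.8674 + -1.0946i, |z|^2 = 9.4204
Escaped at iteration 3

Answer: no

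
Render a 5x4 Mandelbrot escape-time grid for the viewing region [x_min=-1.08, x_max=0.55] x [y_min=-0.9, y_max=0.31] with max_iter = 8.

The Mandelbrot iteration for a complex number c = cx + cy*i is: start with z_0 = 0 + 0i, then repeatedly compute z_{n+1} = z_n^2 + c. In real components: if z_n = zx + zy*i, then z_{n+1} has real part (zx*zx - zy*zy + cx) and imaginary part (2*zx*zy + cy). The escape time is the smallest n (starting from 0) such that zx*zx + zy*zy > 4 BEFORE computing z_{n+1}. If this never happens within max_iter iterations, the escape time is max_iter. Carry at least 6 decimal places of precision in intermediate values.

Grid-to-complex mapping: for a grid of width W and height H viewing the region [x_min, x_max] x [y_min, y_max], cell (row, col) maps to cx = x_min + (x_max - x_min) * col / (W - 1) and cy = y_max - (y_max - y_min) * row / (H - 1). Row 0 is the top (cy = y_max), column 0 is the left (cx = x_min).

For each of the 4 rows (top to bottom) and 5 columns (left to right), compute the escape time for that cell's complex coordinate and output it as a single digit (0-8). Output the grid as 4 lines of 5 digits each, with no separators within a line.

(row=0, col=0): c = -1.0800 + 0.3100i → escape time 8
(row=0, col=1): c = -0.6725 + 0.3100i → escape time 8
(row=0, col=2): c = -0.2650 + 0.3100i → escape time 8
(row=0, col=3): c = 0.1425 + 0.3100i → escape time 8
(row=0, col=4): c = 0.5500 + 0.3100i → escape time 4
(row=1, col=0): c = -1.0800 + -0.0933i → escape time 8
(row=1, col=1): c = -0.6725 + -0.0933i → escape time 8
(row=1, col=2): c = -0.2650 + -0.0933i → escape time 8
(row=1, col=3): c = 0.1425 + -0.0933i → escape time 8
(row=1, col=4): c = 0.5500 + -0.0933i → escape time 4
(row=2, col=0): c = -1.0800 + -0.4967i → escape time 5
(row=2, col=1): c = -0.6725 + -0.4967i → escape time 8
(row=2, col=2): c = -0.2650 + -0.4967i → escape time 8
(row=2, col=3): c = 0.1425 + -0.4967i → escape time 8
(row=2, col=4): c = 0.5500 + -0.4967i → escape time 4
(row=3, col=0): c = -1.0800 + -0.9000i → escape time 3
(row=3, col=1): c = -0.6725 + -0.9000i → escape time 4
(row=3, col=2): c = -0.2650 + -0.9000i → escape time 7
(row=3, col=3): c = 0.1425 + -0.9000i → escape time 5
(row=3, col=4): c = 0.5500 + -0.9000i → escape time 3

Answer: 88884
88884
58884
34753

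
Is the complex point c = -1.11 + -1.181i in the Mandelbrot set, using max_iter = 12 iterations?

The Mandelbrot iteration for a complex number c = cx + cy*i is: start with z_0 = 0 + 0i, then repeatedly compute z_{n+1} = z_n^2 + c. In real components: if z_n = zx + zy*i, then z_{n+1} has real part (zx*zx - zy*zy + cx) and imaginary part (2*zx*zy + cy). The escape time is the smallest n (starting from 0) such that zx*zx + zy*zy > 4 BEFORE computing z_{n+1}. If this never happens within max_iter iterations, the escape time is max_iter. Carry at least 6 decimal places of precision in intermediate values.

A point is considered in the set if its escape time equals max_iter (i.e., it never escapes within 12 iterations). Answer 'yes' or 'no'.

Answer: no

Derivation:
z_0 = 0 + 0i, c = -1.1100 + -1.1810i
Iter 1: z = -1.1100 + -1.1810i, |z|^2 = 2.6269
Iter 2: z = -1.2727 + 1.4408i, |z|^2 = 3.6956
Iter 3: z = -1.5663 + -4.8484i, |z|^2 = 25.9598
Escaped at iteration 3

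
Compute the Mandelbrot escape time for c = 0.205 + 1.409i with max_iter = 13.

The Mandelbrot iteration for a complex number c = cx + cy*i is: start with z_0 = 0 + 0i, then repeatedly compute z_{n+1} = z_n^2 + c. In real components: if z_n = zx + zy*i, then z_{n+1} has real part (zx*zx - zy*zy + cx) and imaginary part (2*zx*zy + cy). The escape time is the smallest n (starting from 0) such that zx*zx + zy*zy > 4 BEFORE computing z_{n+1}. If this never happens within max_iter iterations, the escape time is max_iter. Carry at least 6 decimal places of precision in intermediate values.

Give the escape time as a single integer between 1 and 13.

Answer: 2

Derivation:
z_0 = 0 + 0i, c = 0.2050 + 1.4090i
Iter 1: z = 0.2050 + 1.4090i, |z|^2 = 2.0273
Iter 2: z = -1.7383 + 1.9867i, |z|^2 = 6.9685
Escaped at iteration 2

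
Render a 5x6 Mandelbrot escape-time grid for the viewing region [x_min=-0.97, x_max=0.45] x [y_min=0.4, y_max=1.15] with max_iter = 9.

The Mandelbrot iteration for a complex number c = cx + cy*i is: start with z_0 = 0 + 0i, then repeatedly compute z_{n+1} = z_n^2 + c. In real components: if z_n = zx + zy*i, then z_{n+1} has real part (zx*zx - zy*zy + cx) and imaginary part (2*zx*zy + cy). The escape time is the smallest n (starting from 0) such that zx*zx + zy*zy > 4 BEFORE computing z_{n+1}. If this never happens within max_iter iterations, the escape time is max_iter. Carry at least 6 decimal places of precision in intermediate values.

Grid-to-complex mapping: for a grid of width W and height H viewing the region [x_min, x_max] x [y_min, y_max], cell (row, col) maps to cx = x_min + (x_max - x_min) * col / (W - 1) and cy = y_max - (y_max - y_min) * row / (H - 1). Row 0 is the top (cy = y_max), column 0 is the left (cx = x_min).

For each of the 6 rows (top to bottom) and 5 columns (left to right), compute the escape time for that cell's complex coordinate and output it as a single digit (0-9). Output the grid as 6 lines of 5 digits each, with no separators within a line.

(row=0, col=0): c = -0.9700 + 1.1500i → escape time 3
(row=0, col=1): c = -0.6150 + 1.1500i → escape time 3
(row=0, col=2): c = -0.2600 + 1.1500i → escape time 4
(row=0, col=3): c = 0.0950 + 1.1500i → escape time 3
(row=0, col=4): c = 0.4500 + 1.1500i → escape time 2
(row=1, col=0): c = -0.9700 + 1.0000i → escape time 3
(row=1, col=1): c = -0.6150 + 1.0000i → escape time 4
(row=1, col=2): c = -0.2600 + 1.0000i → escape time 6
(row=1, col=3): c = 0.0950 + 1.0000i → escape time 4
(row=1, col=4): c = 0.4500 + 1.0000i → escape time 3
(row=2, col=0): c = -0.9700 + 0.8500i → escape time 3
(row=2, col=1): c = -0.6150 + 0.8500i → escape time 4
(row=2, col=2): c = -0.2600 + 0.8500i → escape time 9
(row=2, col=3): c = 0.0950 + 0.8500i → escape time 5
(row=2, col=4): c = 0.4500 + 0.8500i → escape time 3
(row=3, col=0): c = -0.9700 + 0.7000i → escape time 4
(row=3, col=1): c = -0.6150 + 0.7000i → escape time 7
(row=3, col=2): c = -0.2600 + 0.7000i → escape time 9
(row=3, col=3): c = 0.0950 + 0.7000i → escape time 9
(row=3, col=4): c = 0.4500 + 0.7000i → escape time 4
(row=4, col=0): c = -0.9700 + 0.5500i → escape time 5
(row=4, col=1): c = -0.6150 + 0.5500i → escape time 9
(row=4, col=2): c = -0.2600 + 0.5500i → escape time 9
(row=4, col=3): c = 0.0950 + 0.5500i → escape time 9
(row=4, col=4): c = 0.4500 + 0.5500i → escape time 5
(row=5, col=0): c = -0.9700 + 0.4000i → escape time 7
(row=5, col=1): c = -0.6150 + 0.4000i → escape time 9
(row=5, col=2): c = -0.2600 + 0.4000i → escape time 9
(row=5, col=3): c = 0.0950 + 0.4000i → escape time 9
(row=5, col=4): c = 0.4500 + 0.4000i → escape time 9

Answer: 33432
34643
34953
47994
59995
79999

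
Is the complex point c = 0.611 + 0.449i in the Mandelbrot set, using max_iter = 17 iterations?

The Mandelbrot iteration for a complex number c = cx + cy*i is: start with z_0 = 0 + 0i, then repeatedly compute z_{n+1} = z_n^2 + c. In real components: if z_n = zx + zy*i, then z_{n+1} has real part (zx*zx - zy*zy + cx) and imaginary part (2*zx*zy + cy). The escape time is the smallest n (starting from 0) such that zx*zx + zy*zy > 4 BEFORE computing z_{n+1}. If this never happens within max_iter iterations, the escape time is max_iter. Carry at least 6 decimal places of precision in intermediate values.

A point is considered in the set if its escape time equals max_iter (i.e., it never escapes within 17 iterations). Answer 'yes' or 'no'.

Answer: no

Derivation:
z_0 = 0 + 0i, c = 0.6110 + 0.4490i
Iter 1: z = 0.6110 + 0.4490i, |z|^2 = 0.5749
Iter 2: z = 0.7827 + 0.9977i, |z|^2 = 1.6080
Iter 3: z = 0.2283 + 2.0108i, |z|^2 = 4.0955
Escaped at iteration 3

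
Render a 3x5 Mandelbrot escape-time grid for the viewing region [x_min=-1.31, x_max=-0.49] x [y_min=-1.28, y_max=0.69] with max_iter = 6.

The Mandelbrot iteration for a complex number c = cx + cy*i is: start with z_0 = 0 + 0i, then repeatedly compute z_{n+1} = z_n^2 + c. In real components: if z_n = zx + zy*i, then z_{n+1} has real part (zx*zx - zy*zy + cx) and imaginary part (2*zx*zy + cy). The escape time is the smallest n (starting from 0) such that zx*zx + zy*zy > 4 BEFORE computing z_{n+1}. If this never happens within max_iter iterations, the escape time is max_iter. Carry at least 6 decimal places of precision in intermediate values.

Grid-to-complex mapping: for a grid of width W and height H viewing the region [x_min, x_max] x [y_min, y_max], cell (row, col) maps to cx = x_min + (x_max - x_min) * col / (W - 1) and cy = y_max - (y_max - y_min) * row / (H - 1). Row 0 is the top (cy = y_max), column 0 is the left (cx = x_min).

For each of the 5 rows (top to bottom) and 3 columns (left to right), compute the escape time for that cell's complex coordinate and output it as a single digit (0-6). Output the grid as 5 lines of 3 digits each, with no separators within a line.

(row=0, col=0): c = -1.3100 + 0.6900i → escape time 3
(row=0, col=1): c = -0.9000 + 0.6900i → escape time 4
(row=0, col=2): c = -0.4900 + 0.6900i → escape time 6
(row=1, col=0): c = -1.3100 + 0.1975i → escape time 6
(row=1, col=1): c = -0.9000 + 0.1975i → escape time 6
(row=1, col=2): c = -0.4900 + 0.1975i → escape time 6
(row=2, col=0): c = -1.3100 + -0.2950i → escape time 6
(row=2, col=1): c = -0.9000 + -0.2950i → escape time 6
(row=2, col=2): c = -0.4900 + -0.2950i → escape time 6
(row=3, col=0): c = -1.3100 + -0.7875i → escape time 3
(row=3, col=1): c = -0.9000 + -0.7875i → escape time 4
(row=3, col=2): c = -0.4900 + -0.7875i → escape time 6
(row=4, col=0): c = -1.3100 + -1.2800i → escape time 2
(row=4, col=1): c = -0.9000 + -1.2800i → escape time 2
(row=4, col=2): c = -0.4900 + -1.2800i → escape time 3

Answer: 346
666
666
346
223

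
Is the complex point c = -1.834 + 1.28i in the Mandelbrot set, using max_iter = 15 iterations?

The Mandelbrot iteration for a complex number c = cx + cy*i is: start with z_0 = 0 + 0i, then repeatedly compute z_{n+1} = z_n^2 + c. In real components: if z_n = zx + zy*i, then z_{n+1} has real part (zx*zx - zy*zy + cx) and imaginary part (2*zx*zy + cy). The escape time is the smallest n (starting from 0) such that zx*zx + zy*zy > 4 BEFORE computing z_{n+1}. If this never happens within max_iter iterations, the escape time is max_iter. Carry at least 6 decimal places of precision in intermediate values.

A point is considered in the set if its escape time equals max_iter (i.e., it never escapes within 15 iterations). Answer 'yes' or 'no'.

z_0 = 0 + 0i, c = -1.8340 + 1.2800i
Iter 1: z = -1.8340 + 1.2800i, |z|^2 = 5.0020
Escaped at iteration 1

Answer: no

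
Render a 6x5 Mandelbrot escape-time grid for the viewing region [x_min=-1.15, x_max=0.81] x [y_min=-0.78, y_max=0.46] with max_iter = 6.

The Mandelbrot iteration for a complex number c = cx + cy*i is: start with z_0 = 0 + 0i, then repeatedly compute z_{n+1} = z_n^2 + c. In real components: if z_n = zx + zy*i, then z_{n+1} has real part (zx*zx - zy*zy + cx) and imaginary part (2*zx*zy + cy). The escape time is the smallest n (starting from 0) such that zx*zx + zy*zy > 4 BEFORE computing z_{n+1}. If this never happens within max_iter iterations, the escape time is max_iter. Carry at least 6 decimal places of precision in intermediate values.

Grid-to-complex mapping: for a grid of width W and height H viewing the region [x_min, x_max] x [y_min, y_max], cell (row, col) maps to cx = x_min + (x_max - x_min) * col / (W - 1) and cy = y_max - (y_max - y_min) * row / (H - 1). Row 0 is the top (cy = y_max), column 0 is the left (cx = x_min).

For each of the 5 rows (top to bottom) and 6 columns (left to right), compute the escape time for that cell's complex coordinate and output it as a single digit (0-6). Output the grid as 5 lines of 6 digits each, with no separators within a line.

(row=0, col=0): c = -1.1500 + 0.4600i → escape time 5
(row=0, col=1): c = -0.7580 + 0.4600i → escape time 6
(row=0, col=2): c = -0.3660 + 0.4600i → escape time 6
(row=0, col=3): c = 0.0260 + 0.4600i → escape time 6
(row=0, col=4): c = 0.4180 + 0.4600i → escape time 6
(row=0, col=5): c = 0.8100 + 0.4600i → escape time 3
(row=1, col=0): c = -1.1500 + 0.1500i → escape time 6
(row=1, col=1): c = -0.7580 + 0.1500i → escape time 6
(row=1, col=2): c = -0.3660 + 0.1500i → escape time 6
(row=1, col=3): c = 0.0260 + 0.1500i → escape time 6
(row=1, col=4): c = 0.4180 + 0.1500i → escape time 6
(row=1, col=5): c = 0.8100 + 0.1500i → escape time 3
(row=2, col=0): c = -1.1500 + -0.1600i → escape time 6
(row=2, col=1): c = -0.7580 + -0.1600i → escape time 6
(row=2, col=2): c = -0.3660 + -0.1600i → escape time 6
(row=2, col=3): c = 0.0260 + -0.1600i → escape time 6
(row=2, col=4): c = 0.4180 + -0.1600i → escape time 6
(row=2, col=5): c = 0.8100 + -0.1600i → escape time 3
(row=3, col=0): c = -1.1500 + -0.4700i → escape time 5
(row=3, col=1): c = -0.7580 + -0.4700i → escape time 6
(row=3, col=2): c = -0.3660 + -0.4700i → escape time 6
(row=3, col=3): c = 0.0260 + -0.4700i → escape time 6
(row=3, col=4): c = 0.4180 + -0.4700i → escape time 6
(row=3, col=5): c = 0.8100 + -0.4700i → escape time 3
(row=4, col=0): c = -1.1500 + -0.7800i → escape time 3
(row=4, col=1): c = -0.7580 + -0.7800i → escape time 4
(row=4, col=2): c = -0.3660 + -0.7800i → escape time 6
(row=4, col=3): c = 0.0260 + -0.7800i → escape time 6
(row=4, col=4): c = 0.4180 + -0.7800i → escape time 4
(row=4, col=5): c = 0.8100 + -0.7800i → escape time 2

Answer: 566663
666663
666663
566663
346642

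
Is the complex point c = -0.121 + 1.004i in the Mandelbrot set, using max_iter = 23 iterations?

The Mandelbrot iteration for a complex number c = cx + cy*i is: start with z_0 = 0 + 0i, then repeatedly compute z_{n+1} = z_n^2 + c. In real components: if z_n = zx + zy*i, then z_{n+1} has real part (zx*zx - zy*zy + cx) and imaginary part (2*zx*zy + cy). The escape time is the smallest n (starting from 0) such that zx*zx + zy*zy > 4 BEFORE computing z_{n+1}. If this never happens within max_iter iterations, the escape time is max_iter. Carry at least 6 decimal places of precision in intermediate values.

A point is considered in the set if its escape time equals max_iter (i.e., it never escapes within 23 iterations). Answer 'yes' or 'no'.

z_0 = 0 + 0i, c = -0.1210 + 1.0040i
Iter 1: z = -0.1210 + 1.0040i, |z|^2 = 1.0227
Iter 2: z = -1.1144 + 0.7610i, |z|^2 = 1.8210
Iter 3: z = 0.5417 + -0.6922i, |z|^2 = 0.7725
Iter 4: z = -0.3067 + 0.2542i, |z|^2 = 0.1587
Iter 5: z = -0.0916 + 0.8481i, |z|^2 = 0.7277
Iter 6: z = -0.8319 + 0.8487i, |z|^2 = 1.4123
Iter 7: z = -0.1492 + -0.4081i, |z|^2 = 0.1888
Iter 8: z = -0.2652 + 1.1258i, |z|^2 = 1.3378
Iter 9: z = -1.3181 + 0.4068i, |z|^2 = 1.9028
Iter 10: z = 1.4509 + -0.0684i, |z|^2 = 2.1097
Iter 11: z = 1.9793 + 0.8056i, |z|^2 = 4.5666
Escaped at iteration 11

Answer: no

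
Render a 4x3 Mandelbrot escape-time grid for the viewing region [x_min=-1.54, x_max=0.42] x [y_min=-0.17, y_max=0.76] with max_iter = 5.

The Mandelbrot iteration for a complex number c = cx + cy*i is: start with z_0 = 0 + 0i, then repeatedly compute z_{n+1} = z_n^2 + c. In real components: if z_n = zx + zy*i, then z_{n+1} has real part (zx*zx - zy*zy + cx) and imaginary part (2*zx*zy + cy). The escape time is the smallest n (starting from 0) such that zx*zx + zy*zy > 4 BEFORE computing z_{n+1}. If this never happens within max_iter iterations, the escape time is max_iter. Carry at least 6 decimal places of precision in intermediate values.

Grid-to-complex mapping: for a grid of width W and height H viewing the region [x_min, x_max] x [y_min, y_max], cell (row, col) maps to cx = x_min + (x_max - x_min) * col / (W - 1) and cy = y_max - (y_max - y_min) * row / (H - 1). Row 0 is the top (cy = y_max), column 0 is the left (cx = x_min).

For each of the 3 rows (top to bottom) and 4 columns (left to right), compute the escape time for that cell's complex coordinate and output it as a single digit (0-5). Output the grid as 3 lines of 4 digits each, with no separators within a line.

(row=0, col=0): c = -1.5400 + 0.7600i → escape time 3
(row=0, col=1): c = -0.8867 + 0.7600i → escape time 4
(row=0, col=2): c = -0.2333 + 0.7600i → escape time 5
(row=0, col=3): c = 0.4200 + 0.7600i → escape time 4
(row=1, col=0): c = -1.5400 + 0.2950i → escape time 5
(row=1, col=1): c = -0.8867 + 0.2950i → escape time 5
(row=1, col=2): c = -0.2333 + 0.2950i → escape time 5
(row=1, col=3): c = 0.4200 + 0.2950i → escape time 5
(row=2, col=0): c = -1.5400 + -0.1700i → escape time 5
(row=2, col=1): c = -0.8867 + -0.1700i → escape time 5
(row=2, col=2): c = -0.2333 + -0.1700i → escape time 5
(row=2, col=3): c = 0.4200 + -0.1700i → escape time 5

Answer: 3454
5555
5555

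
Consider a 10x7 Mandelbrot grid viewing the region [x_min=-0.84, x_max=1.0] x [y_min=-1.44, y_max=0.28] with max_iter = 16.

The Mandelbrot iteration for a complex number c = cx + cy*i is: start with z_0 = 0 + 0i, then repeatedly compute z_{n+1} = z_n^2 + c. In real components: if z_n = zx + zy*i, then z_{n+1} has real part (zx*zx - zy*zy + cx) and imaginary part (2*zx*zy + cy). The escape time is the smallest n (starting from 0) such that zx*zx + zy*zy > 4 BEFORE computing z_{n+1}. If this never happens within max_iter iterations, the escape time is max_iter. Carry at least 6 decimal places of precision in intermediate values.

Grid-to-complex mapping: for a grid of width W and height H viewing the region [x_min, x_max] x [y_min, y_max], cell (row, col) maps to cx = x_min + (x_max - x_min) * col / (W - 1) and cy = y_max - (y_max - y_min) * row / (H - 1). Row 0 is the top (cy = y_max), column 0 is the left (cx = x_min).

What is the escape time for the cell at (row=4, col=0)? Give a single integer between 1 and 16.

z_0 = 0 + 0i, c = -0.8400 + -0.8667i
Iter 1: z = -0.8400 + -0.8667i, |z|^2 = 1.4567
Iter 2: z = -0.8855 + 0.5893i, |z|^2 = 1.1314
Iter 3: z = -0.4032 + -1.9104i, |z|^2 = 3.8121
Iter 4: z = -4.3270 + 0.6738i, |z|^2 = 19.1772
Escaped at iteration 4

Answer: 4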